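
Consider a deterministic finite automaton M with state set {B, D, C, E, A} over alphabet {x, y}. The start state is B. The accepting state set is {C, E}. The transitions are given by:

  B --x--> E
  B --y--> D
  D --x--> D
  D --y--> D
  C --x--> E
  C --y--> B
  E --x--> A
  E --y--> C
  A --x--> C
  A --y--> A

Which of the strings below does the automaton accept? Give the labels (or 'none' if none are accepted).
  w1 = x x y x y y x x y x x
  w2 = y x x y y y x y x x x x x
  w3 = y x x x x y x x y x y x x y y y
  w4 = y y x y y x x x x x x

none

w1:
  start at B
  read 'x': B → E
  read 'x': E → A
  read 'y': A → A
  read 'x': A → C
  read 'y': C → B
  read 'y': B → D
  read 'x': D → D
  read 'x': D → D
  read 'y': D → D
  read 'x': D → D
  read 'x': D → D
  end D, rejected
w2:
  start at B
  read 'y': B → D
  read 'x': D → D
  read 'x': D → D
  read 'y': D → D
  read 'y': D → D
  read 'y': D → D
  read 'x': D → D
  read 'y': D → D
  read 'x': D → D
  read 'x': D → D
  read 'x': D → D
  read 'x': D → D
  read 'x': D → D
  end D, rejected
w3:
  start at B
  read 'y': B → D
  read 'x': D → D
  read 'x': D → D
  read 'x': D → D
  read 'x': D → D
  read 'y': D → D
  read 'x': D → D
  read 'x': D → D
  read 'y': D → D
  read 'x': D → D
  read 'y': D → D
  read 'x': D → D
  read 'x': D → D
  read 'y': D → D
  read 'y': D → D
  read 'y': D → D
  end D, rejected
w4:
  start at B
  read 'y': B → D
  read 'y': D → D
  read 'x': D → D
  read 'y': D → D
  read 'y': D → D
  read 'x': D → D
  read 'x': D → D
  read 'x': D → D
  read 'x': D → D
  read 'x': D → D
  read 'x': D → D
  end D, rejected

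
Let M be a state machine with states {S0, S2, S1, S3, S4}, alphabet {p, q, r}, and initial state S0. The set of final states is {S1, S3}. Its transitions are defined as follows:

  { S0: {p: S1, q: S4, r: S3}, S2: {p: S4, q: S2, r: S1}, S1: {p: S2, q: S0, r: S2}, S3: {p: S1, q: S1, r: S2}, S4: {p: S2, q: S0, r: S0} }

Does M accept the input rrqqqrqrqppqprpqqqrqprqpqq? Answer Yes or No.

No

Trace: S0 -r-> S3 -r-> S2 -q-> S2 -q-> S2 -q-> S2 -r-> S1 -q-> S0 -r-> S3 -q-> S1 -p-> S2 -p-> S4 -q-> S0 -p-> S1 -r-> S2 -p-> S4 -q-> S0 -q-> S4 -q-> S0 -r-> S3 -q-> S1 -p-> S2 -r-> S1 -q-> S0 -p-> S1 -q-> S0 -q-> S4
End state S4 is not accepting.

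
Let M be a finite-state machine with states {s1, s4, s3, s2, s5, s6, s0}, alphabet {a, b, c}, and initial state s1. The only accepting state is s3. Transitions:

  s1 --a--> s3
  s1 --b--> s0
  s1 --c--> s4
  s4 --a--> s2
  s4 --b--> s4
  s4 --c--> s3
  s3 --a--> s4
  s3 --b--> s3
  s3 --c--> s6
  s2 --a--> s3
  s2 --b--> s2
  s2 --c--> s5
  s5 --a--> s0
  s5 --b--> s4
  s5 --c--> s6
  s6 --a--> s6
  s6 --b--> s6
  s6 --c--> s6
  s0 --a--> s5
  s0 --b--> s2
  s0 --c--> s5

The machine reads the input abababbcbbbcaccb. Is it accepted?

start at s1
read 'a': s1 → s3
read 'b': s3 → s3
read 'a': s3 → s4
read 'b': s4 → s4
read 'a': s4 → s2
read 'b': s2 → s2
read 'b': s2 → s2
read 'c': s2 → s5
read 'b': s5 → s4
read 'b': s4 → s4
read 'b': s4 → s4
read 'c': s4 → s3
read 'a': s3 → s4
read 'c': s4 → s3
read 'c': s3 → s6
read 'b': s6 → s6
End state s6 is not accepting.

No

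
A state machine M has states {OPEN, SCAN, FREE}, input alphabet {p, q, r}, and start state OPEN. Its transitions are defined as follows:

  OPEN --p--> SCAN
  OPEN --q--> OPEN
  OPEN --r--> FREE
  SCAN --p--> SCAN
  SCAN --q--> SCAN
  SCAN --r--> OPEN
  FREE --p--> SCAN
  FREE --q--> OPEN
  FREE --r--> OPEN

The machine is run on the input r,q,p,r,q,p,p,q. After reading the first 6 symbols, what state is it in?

OPEN → FREE → OPEN → SCAN → OPEN → OPEN → SCAN
After 6 symbols: SCAN.

SCAN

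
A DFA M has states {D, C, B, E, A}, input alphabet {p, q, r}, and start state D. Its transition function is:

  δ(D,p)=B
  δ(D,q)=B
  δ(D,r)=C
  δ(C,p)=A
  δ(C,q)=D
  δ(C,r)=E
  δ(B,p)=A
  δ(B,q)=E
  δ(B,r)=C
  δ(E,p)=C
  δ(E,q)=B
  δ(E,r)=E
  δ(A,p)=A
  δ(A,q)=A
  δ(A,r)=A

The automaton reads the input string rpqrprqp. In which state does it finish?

A

start at D
read 'r': D → C
read 'p': C → A
read 'q': A → A
read 'r': A → A
read 'p': A → A
read 'r': A → A
read 'q': A → A
read 'p': A → A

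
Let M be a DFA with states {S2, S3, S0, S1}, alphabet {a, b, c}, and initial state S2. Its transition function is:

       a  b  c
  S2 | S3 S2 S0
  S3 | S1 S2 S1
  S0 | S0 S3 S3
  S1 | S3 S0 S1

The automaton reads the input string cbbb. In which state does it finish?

S2

start at S2
read 'c': S2 → S0
read 'b': S0 → S3
read 'b': S3 → S2
read 'b': S2 → S2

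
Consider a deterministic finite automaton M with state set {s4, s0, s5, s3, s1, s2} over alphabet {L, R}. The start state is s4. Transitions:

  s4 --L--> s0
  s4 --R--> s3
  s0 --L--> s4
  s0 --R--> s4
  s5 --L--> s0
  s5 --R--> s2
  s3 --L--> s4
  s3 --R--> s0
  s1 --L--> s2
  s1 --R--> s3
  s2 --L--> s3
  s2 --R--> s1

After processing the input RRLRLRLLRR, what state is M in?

start at s4
read 'R': s4 → s3
read 'R': s3 → s0
read 'L': s0 → s4
read 'R': s4 → s3
read 'L': s3 → s4
read 'R': s4 → s3
read 'L': s3 → s4
read 'L': s4 → s0
read 'R': s0 → s4
read 'R': s4 → s3

s3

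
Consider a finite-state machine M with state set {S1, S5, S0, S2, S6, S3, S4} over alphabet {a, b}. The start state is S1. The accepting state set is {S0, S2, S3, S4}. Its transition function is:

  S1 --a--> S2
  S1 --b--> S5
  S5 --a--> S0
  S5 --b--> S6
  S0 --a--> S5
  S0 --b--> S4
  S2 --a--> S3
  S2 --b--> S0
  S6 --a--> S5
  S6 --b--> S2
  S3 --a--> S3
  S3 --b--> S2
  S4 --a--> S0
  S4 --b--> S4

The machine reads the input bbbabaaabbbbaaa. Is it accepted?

Trace: S1 -b-> S5 -b-> S6 -b-> S2 -a-> S3 -b-> S2 -a-> S3 -a-> S3 -a-> S3 -b-> S2 -b-> S0 -b-> S4 -b-> S4 -a-> S0 -a-> S5 -a-> S0
End state S0 is accepting.

Yes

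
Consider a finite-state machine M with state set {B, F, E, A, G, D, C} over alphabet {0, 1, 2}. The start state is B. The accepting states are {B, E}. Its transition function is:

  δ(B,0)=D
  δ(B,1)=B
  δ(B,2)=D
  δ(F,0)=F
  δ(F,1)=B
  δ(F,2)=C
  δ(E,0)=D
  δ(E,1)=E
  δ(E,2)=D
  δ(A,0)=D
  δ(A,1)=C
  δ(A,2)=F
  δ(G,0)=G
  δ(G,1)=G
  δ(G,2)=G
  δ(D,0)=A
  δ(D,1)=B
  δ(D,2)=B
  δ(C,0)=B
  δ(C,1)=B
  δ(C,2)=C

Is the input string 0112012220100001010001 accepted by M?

Yes

Trace: B -0-> D -1-> B -1-> B -2-> D -0-> A -1-> C -2-> C -2-> C -2-> C -0-> B -1-> B -0-> D -0-> A -0-> D -0-> A -1-> C -0-> B -1-> B -0-> D -0-> A -0-> D -1-> B
End state B is accepting.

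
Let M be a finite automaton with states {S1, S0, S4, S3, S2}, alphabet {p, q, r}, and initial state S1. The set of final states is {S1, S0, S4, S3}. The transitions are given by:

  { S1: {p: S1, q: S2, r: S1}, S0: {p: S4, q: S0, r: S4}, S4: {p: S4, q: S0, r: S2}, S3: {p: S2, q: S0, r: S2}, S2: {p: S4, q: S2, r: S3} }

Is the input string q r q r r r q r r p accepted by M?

S1 → S2 → S3 → S0 → S4 → S2 → S3 → S0 → S4 → S2 → S4
End state S4 is accepting.

Yes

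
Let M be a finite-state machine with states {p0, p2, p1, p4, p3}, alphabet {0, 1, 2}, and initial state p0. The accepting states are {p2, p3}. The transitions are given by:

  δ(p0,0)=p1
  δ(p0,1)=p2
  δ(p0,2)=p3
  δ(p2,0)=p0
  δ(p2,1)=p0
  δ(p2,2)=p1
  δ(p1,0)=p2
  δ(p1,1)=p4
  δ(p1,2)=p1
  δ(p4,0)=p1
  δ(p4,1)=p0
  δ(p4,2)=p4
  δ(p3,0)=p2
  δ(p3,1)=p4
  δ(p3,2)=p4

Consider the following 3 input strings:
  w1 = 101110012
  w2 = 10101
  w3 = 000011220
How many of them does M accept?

w1:
  start at p0
  read '1': p0 → p2
  read '0': p2 → p0
  read '1': p0 → p2
  read '1': p2 → p0
  read '1': p0 → p2
  read '0': p2 → p0
  read '0': p0 → p1
  read '1': p1 → p4
  read '2': p4 → p4
  end p4, rejected
w2:
  start at p0
  read '1': p0 → p2
  read '0': p2 → p0
  read '1': p0 → p2
  read '0': p2 → p0
  read '1': p0 → p2
  end p2, accepted
w3:
  start at p0
  read '0': p0 → p1
  read '0': p1 → p2
  read '0': p2 → p0
  read '0': p0 → p1
  read '1': p1 → p4
  read '1': p4 → p0
  read '2': p0 → p3
  read '2': p3 → p4
  read '0': p4 → p1
  end p1, rejected

1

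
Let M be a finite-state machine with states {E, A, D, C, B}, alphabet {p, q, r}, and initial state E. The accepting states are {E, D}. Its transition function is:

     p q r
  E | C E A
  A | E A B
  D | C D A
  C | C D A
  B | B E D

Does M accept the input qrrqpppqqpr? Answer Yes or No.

No

start at E
read 'q': E → E
read 'r': E → A
read 'r': A → B
read 'q': B → E
read 'p': E → C
read 'p': C → C
read 'p': C → C
read 'q': C → D
read 'q': D → D
read 'p': D → C
read 'r': C → A
End state A is not accepting.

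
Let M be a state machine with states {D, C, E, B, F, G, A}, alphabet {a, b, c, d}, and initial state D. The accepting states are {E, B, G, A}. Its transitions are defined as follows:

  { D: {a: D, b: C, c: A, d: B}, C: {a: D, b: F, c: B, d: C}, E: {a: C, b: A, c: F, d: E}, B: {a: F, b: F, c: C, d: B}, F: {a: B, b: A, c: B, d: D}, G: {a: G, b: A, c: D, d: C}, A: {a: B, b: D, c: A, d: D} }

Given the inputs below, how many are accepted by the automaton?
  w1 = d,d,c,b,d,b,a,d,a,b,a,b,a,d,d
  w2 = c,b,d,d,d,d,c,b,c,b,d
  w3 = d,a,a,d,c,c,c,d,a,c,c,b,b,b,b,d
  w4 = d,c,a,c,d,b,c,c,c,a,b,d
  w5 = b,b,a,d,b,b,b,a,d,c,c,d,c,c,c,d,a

w1: Trace: D -d-> B -d-> B -c-> C -b-> F -d-> D -b-> C -a-> D -d-> B -a-> F -b-> A -a-> B -b-> F -a-> B -d-> B -d-> B  → end B, accepted
w2: Trace: D -c-> A -b-> D -d-> B -d-> B -d-> B -d-> B -c-> C -b-> F -c-> B -b-> F -d-> D  → end D, rejected
w3: Trace: D -d-> B -a-> F -a-> B -d-> B -c-> C -c-> B -c-> C -d-> C -a-> D -c-> A -c-> A -b-> D -b-> C -b-> F -b-> A -d-> D  → end D, rejected
w4: Trace: D -d-> B -c-> C -a-> D -c-> A -d-> D -b-> C -c-> B -c-> C -c-> B -a-> F -b-> A -d-> D  → end D, rejected
w5: Trace: D -b-> C -b-> F -a-> B -d-> B -b-> F -b-> A -b-> D -a-> D -d-> B -c-> C -c-> B -d-> B -c-> C -c-> B -c-> C -d-> C -a-> D  → end D, rejected

1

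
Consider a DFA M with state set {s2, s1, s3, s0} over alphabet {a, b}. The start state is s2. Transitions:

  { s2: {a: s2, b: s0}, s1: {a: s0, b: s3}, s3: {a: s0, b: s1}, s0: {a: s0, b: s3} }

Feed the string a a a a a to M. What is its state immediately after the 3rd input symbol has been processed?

s2 → s2 → s2 → s2
After 3 symbols: s2.

s2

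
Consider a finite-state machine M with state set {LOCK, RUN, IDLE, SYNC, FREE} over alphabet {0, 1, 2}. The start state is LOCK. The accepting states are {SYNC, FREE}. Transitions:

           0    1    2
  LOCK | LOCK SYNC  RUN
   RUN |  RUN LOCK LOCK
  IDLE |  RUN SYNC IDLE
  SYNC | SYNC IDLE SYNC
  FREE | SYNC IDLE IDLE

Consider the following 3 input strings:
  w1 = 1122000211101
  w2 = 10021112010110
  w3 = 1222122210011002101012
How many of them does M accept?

w1:
  start at LOCK
  read '1': LOCK → SYNC
  read '1': SYNC → IDLE
  read '2': IDLE → IDLE
  read '2': IDLE → IDLE
  read '0': IDLE → RUN
  read '0': RUN → RUN
  read '0': RUN → RUN
  read '2': RUN → LOCK
  read '1': LOCK → SYNC
  read '1': SYNC → IDLE
  read '1': IDLE → SYNC
  read '0': SYNC → SYNC
  read '1': SYNC → IDLE
  end IDLE, rejected
w2:
  start at LOCK
  read '1': LOCK → SYNC
  read '0': SYNC → SYNC
  read '0': SYNC → SYNC
  read '2': SYNC → SYNC
  read '1': SYNC → IDLE
  read '1': IDLE → SYNC
  read '1': SYNC → IDLE
  read '2': IDLE → IDLE
  read '0': IDLE → RUN
  read '1': RUN → LOCK
  read '0': LOCK → LOCK
  read '1': LOCK → SYNC
  read '1': SYNC → IDLE
  read '0': IDLE → RUN
  end RUN, rejected
w3:
  start at LOCK
  read '1': LOCK → SYNC
  read '2': SYNC → SYNC
  read '2': SYNC → SYNC
  read '2': SYNC → SYNC
  read '1': SYNC → IDLE
  read '2': IDLE → IDLE
  read '2': IDLE → IDLE
  read '2': IDLE → IDLE
  read '1': IDLE → SYNC
  read '0': SYNC → SYNC
  read '0': SYNC → SYNC
  read '1': SYNC → IDLE
  read '1': IDLE → SYNC
  read '0': SYNC → SYNC
  read '0': SYNC → SYNC
  read '2': SYNC → SYNC
  read '1': SYNC → IDLE
  read '0': IDLE → RUN
  read '1': RUN → LOCK
  read '0': LOCK → LOCK
  read '1': LOCK → SYNC
  read '2': SYNC → SYNC
  end SYNC, accepted

1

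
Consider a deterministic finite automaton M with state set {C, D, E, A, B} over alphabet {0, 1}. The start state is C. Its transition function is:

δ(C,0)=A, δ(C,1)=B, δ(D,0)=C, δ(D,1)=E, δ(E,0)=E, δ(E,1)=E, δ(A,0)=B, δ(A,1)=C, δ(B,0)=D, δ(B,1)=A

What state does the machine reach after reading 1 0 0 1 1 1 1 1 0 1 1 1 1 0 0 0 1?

Trace: C -1-> B -0-> D -0-> C -1-> B -1-> A -1-> C -1-> B -1-> A -0-> B -1-> A -1-> C -1-> B -1-> A -0-> B -0-> D -0-> C -1-> B

B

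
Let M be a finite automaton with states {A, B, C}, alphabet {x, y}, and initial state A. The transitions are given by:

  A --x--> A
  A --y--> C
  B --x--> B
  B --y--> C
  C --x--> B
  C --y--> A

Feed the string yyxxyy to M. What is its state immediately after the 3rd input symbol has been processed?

A → C → A → A
After 3 symbols: A.

A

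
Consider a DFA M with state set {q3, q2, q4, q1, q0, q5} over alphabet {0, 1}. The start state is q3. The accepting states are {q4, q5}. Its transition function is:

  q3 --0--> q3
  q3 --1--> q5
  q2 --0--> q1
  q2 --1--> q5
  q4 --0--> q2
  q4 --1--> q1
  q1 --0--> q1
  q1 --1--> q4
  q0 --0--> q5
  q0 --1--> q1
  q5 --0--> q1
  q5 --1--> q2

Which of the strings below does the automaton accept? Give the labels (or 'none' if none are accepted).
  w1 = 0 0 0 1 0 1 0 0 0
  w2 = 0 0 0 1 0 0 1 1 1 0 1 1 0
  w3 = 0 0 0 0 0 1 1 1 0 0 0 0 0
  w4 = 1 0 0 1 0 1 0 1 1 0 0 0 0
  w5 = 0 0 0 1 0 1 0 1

w1:
  start at q3
  read '0': q3 → q3
  read '0': q3 → q3
  read '0': q3 → q3
  read '1': q3 → q5
  read '0': q5 → q1
  read '1': q1 → q4
  read '0': q4 → q2
  read '0': q2 → q1
  read '0': q1 → q1
  end q1, rejected
w2:
  start at q3
  read '0': q3 → q3
  read '0': q3 → q3
  read '0': q3 → q3
  read '1': q3 → q5
  read '0': q5 → q1
  read '0': q1 → q1
  read '1': q1 → q4
  read '1': q4 → q1
  read '1': q1 → q4
  read '0': q4 → q2
  read '1': q2 → q5
  read '1': q5 → q2
  read '0': q2 → q1
  end q1, rejected
w3:
  start at q3
  read '0': q3 → q3
  read '0': q3 → q3
  read '0': q3 → q3
  read '0': q3 → q3
  read '0': q3 → q3
  read '1': q3 → q5
  read '1': q5 → q2
  read '1': q2 → q5
  read '0': q5 → q1
  read '0': q1 → q1
  read '0': q1 → q1
  read '0': q1 → q1
  read '0': q1 → q1
  end q1, rejected
w4:
  start at q3
  read '1': q3 → q5
  read '0': q5 → q1
  read '0': q1 → q1
  read '1': q1 → q4
  read '0': q4 → q2
  read '1': q2 → q5
  read '0': q5 → q1
  read '1': q1 → q4
  read '1': q4 → q1
  read '0': q1 → q1
  read '0': q1 → q1
  read '0': q1 → q1
  read '0': q1 → q1
  end q1, rejected
w5:
  start at q3
  read '0': q3 → q3
  read '0': q3 → q3
  read '0': q3 → q3
  read '1': q3 → q5
  read '0': q5 → q1
  read '1': q1 → q4
  read '0': q4 → q2
  read '1': q2 → q5
  end q5, accepted

w5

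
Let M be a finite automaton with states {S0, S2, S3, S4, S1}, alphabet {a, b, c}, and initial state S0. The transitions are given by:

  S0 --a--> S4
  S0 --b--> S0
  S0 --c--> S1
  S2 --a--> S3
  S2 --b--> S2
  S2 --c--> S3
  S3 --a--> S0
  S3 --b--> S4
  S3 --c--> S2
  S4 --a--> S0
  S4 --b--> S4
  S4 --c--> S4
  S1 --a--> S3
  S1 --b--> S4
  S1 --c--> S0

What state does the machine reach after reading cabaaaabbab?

start at S0
read 'c': S0 → S1
read 'a': S1 → S3
read 'b': S3 → S4
read 'a': S4 → S0
read 'a': S0 → S4
read 'a': S4 → S0
read 'a': S0 → S4
read 'b': S4 → S4
read 'b': S4 → S4
read 'a': S4 → S0
read 'b': S0 → S0

S0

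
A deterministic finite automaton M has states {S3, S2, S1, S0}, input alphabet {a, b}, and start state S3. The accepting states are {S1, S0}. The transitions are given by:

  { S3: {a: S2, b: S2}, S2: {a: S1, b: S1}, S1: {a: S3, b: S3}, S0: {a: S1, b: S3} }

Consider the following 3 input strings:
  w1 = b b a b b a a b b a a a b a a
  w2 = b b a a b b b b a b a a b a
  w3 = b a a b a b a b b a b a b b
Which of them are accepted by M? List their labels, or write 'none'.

w1:
  start at S3
  read 'b': S3 → S2
  read 'b': S2 → S1
  read 'a': S1 → S3
  read 'b': S3 → S2
  read 'b': S2 → S1
  read 'a': S1 → S3
  read 'a': S3 → S2
  read 'b': S2 → S1
  read 'b': S1 → S3
  read 'a': S3 → S2
  read 'a': S2 → S1
  read 'a': S1 → S3
  read 'b': S3 → S2
  read 'a': S2 → S1
  read 'a': S1 → S3
  end S3, rejected
w2:
  start at S3
  read 'b': S3 → S2
  read 'b': S2 → S1
  read 'a': S1 → S3
  read 'a': S3 → S2
  read 'b': S2 → S1
  read 'b': S1 → S3
  read 'b': S3 → S2
  read 'b': S2 → S1
  read 'a': S1 → S3
  read 'b': S3 → S2
  read 'a': S2 → S1
  read 'a': S1 → S3
  read 'b': S3 → S2
  read 'a': S2 → S1
  end S1, accepted
w3:
  start at S3
  read 'b': S3 → S2
  read 'a': S2 → S1
  read 'a': S1 → S3
  read 'b': S3 → S2
  read 'a': S2 → S1
  read 'b': S1 → S3
  read 'a': S3 → S2
  read 'b': S2 → S1
  read 'b': S1 → S3
  read 'a': S3 → S2
  read 'b': S2 → S1
  read 'a': S1 → S3
  read 'b': S3 → S2
  read 'b': S2 → S1
  end S1, accepted

w2, w3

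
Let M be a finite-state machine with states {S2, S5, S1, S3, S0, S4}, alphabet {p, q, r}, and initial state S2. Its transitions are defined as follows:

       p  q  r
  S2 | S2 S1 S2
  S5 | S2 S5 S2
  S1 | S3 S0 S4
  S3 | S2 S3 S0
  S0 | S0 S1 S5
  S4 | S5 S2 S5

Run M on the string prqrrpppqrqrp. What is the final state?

S2

S2 → S2 → S2 → S1 → S4 → S5 → S2 → S2 → S2 → S1 → S4 → S2 → S2 → S2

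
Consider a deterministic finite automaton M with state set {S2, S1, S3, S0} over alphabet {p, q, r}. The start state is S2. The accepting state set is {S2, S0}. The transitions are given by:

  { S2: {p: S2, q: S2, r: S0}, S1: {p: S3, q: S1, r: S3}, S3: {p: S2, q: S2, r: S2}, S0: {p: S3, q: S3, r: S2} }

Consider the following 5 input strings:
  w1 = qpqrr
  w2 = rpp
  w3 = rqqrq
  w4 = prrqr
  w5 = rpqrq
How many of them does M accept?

3

w1:
  start at S2
  read 'q': S2 → S2
  read 'p': S2 → S2
  read 'q': S2 → S2
  read 'r': S2 → S0
  read 'r': S0 → S2
  end S2, accepted
w2:
  start at S2
  read 'r': S2 → S0
  read 'p': S0 → S3
  read 'p': S3 → S2
  end S2, accepted
w3:
  start at S2
  read 'r': S2 → S0
  read 'q': S0 → S3
  read 'q': S3 → S2
  read 'r': S2 → S0
  read 'q': S0 → S3
  end S3, rejected
w4:
  start at S2
  read 'p': S2 → S2
  read 'r': S2 → S0
  read 'r': S0 → S2
  read 'q': S2 → S2
  read 'r': S2 → S0
  end S0, accepted
w5:
  start at S2
  read 'r': S2 → S0
  read 'p': S0 → S3
  read 'q': S3 → S2
  read 'r': S2 → S0
  read 'q': S0 → S3
  end S3, rejected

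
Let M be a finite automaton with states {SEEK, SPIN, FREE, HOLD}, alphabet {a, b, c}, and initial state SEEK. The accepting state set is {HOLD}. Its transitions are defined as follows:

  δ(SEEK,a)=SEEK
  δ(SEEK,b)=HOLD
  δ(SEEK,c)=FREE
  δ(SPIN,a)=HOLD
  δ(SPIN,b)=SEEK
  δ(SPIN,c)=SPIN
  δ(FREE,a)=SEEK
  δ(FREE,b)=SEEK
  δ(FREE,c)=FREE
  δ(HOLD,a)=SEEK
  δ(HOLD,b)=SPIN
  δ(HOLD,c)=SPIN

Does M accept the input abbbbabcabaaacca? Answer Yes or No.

No

start at SEEK
read 'a': SEEK → SEEK
read 'b': SEEK → HOLD
read 'b': HOLD → SPIN
read 'b': SPIN → SEEK
read 'b': SEEK → HOLD
read 'a': HOLD → SEEK
read 'b': SEEK → HOLD
read 'c': HOLD → SPIN
read 'a': SPIN → HOLD
read 'b': HOLD → SPIN
read 'a': SPIN → HOLD
read 'a': HOLD → SEEK
read 'a': SEEK → SEEK
read 'c': SEEK → FREE
read 'c': FREE → FREE
read 'a': FREE → SEEK
End state SEEK is not accepting.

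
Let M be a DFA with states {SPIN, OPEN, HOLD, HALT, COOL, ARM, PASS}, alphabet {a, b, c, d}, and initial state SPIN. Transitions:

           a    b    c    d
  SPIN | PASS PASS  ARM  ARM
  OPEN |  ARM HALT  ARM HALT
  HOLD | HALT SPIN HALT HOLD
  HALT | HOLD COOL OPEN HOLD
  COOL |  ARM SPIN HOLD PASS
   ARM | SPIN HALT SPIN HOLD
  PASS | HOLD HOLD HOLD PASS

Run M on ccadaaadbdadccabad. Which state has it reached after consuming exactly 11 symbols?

Trace: SPIN -c-> ARM -c-> SPIN -a-> PASS -d-> PASS -a-> HOLD -a-> HALT -a-> HOLD -d-> HOLD -b-> SPIN -d-> ARM -a-> SPIN
After 11 symbols: SPIN.

SPIN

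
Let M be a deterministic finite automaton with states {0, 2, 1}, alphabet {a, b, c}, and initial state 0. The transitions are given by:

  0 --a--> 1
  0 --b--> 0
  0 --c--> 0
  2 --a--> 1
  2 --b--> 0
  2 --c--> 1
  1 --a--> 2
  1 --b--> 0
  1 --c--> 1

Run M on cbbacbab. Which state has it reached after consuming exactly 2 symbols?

0

0 → 0 → 0
After 2 symbols: 0.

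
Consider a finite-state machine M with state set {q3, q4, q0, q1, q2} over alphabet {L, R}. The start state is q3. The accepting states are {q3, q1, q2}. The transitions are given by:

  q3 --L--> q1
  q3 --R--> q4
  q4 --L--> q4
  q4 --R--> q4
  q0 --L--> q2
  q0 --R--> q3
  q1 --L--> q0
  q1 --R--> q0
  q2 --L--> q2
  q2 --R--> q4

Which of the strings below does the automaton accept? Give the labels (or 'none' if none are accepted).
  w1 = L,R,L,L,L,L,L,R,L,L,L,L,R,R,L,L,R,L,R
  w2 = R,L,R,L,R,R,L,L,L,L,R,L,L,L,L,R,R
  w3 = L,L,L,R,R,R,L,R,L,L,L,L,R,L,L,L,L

w1: Trace: q3 -L-> q1 -R-> q0 -L-> q2 -L-> q2 -L-> q2 -L-> q2 -L-> q2 -R-> q4 -L-> q4 -L-> q4 -L-> q4 -L-> q4 -R-> q4 -R-> q4 -L-> q4 -L-> q4 -R-> q4 -L-> q4 -R-> q4  → end q4, rejected
w2: Trace: q3 -R-> q4 -L-> q4 -R-> q4 -L-> q4 -R-> q4 -R-> q4 -L-> q4 -L-> q4 -L-> q4 -L-> q4 -R-> q4 -L-> q4 -L-> q4 -L-> q4 -L-> q4 -R-> q4 -R-> q4  → end q4, rejected
w3: Trace: q3 -L-> q1 -L-> q0 -L-> q2 -R-> q4 -R-> q4 -R-> q4 -L-> q4 -R-> q4 -L-> q4 -L-> q4 -L-> q4 -L-> q4 -R-> q4 -L-> q4 -L-> q4 -L-> q4 -L-> q4  → end q4, rejected

none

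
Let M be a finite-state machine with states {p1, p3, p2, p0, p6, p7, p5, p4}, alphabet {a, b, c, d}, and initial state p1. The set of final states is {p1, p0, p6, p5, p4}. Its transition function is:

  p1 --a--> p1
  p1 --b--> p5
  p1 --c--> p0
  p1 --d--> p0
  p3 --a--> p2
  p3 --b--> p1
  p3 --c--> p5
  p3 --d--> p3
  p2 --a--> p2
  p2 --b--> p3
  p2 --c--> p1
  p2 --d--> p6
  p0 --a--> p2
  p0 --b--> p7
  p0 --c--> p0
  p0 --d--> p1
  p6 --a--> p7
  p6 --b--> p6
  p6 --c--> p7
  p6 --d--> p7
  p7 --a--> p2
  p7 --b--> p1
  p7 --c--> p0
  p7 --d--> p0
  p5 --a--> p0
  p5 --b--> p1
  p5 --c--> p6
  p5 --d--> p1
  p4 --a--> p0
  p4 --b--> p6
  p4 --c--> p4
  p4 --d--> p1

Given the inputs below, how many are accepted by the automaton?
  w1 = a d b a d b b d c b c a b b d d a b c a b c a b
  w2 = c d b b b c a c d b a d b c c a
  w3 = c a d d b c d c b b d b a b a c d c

1

w1: Trace: p1 -a-> p1 -d-> p0 -b-> p7 -a-> p2 -d-> p6 -b-> p6 -b-> p6 -d-> p7 -c-> p0 -b-> p7 -c-> p0 -a-> p2 -b-> p3 -b-> p1 -d-> p0 -d-> p1 -a-> p1 -b-> p5 -c-> p6 -a-> p7 -b-> p1 -c-> p0 -a-> p2 -b-> p3  → end p3, rejected
w2: Trace: p1 -c-> p0 -d-> p1 -b-> p5 -b-> p1 -b-> p5 -c-> p6 -a-> p7 -c-> p0 -d-> p1 -b-> p5 -a-> p0 -d-> p1 -b-> p5 -c-> p6 -c-> p7 -a-> p2  → end p2, rejected
w3: Trace: p1 -c-> p0 -a-> p2 -d-> p6 -d-> p7 -b-> p1 -c-> p0 -d-> p1 -c-> p0 -b-> p7 -b-> p1 -d-> p0 -b-> p7 -a-> p2 -b-> p3 -a-> p2 -c-> p1 -d-> p0 -c-> p0  → end p0, accepted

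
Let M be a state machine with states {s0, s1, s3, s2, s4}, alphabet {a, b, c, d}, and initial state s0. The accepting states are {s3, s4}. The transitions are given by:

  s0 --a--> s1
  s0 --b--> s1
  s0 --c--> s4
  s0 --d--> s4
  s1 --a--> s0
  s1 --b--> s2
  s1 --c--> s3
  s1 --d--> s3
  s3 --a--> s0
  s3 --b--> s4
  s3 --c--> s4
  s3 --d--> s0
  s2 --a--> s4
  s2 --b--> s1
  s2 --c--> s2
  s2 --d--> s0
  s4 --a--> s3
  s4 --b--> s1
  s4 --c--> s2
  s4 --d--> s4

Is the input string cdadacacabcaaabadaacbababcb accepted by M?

Yes

Trace: s0 -c-> s4 -d-> s4 -a-> s3 -d-> s0 -a-> s1 -c-> s3 -a-> s0 -c-> s4 -a-> s3 -b-> s4 -c-> s2 -a-> s4 -a-> s3 -a-> s0 -b-> s1 -a-> s0 -d-> s4 -a-> s3 -a-> s0 -c-> s4 -b-> s1 -a-> s0 -b-> s1 -a-> s0 -b-> s1 -c-> s3 -b-> s4
End state s4 is accepting.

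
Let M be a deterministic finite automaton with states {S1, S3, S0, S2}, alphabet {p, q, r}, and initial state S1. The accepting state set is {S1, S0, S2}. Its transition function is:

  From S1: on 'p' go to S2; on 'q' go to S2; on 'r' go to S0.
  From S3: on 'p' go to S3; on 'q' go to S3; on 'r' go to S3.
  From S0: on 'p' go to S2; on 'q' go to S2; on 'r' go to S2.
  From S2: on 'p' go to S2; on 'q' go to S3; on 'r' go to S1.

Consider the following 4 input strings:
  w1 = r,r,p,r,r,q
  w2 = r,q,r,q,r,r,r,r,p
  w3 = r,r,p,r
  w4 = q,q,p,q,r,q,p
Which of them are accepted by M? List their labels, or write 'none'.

w1: Trace: S1 -r-> S0 -r-> S2 -p-> S2 -r-> S1 -r-> S0 -q-> S2  → end S2, accepted
w2: Trace: S1 -r-> S0 -q-> S2 -r-> S1 -q-> S2 -r-> S1 -r-> S0 -r-> S2 -r-> S1 -p-> S2  → end S2, accepted
w3: Trace: S1 -r-> S0 -r-> S2 -p-> S2 -r-> S1  → end S1, accepted
w4: Trace: S1 -q-> S2 -q-> S3 -p-> S3 -q-> S3 -r-> S3 -q-> S3 -p-> S3  → end S3, rejected

w1, w2, w3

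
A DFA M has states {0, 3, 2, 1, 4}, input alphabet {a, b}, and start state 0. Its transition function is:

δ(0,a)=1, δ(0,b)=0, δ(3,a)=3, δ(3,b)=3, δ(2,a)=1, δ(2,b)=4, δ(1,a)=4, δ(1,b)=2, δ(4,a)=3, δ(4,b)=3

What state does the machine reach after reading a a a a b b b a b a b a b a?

Trace: 0 -a-> 1 -a-> 4 -a-> 3 -a-> 3 -b-> 3 -b-> 3 -b-> 3 -a-> 3 -b-> 3 -a-> 3 -b-> 3 -a-> 3 -b-> 3 -a-> 3

3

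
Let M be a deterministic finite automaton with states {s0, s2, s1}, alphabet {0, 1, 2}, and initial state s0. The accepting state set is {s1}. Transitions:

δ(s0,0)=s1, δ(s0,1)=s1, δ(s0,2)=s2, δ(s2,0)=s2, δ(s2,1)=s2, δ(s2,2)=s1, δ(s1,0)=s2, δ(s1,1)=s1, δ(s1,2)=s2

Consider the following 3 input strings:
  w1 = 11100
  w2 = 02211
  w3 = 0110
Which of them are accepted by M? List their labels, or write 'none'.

w1: s0 → s1 → s1 → s1 → s2 → s2  → end s2, rejected
w2: s0 → s1 → s2 → s1 → s1 → s1  → end s1, accepted
w3: s0 → s1 → s1 → s1 → s2  → end s2, rejected

w2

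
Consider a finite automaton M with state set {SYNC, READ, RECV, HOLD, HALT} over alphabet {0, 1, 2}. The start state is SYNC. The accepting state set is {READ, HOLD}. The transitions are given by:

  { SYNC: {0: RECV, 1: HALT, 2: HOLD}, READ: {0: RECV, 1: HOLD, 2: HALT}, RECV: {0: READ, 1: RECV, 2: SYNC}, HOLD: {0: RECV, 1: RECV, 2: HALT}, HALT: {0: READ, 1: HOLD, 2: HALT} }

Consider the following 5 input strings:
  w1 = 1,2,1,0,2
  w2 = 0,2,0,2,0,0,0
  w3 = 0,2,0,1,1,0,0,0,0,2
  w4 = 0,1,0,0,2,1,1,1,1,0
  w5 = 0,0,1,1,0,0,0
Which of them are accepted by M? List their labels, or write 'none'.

w4, w5

w1:
  start at SYNC
  read '1': SYNC → HALT
  read '2': HALT → HALT
  read '1': HALT → HOLD
  read '0': HOLD → RECV
  read '2': RECV → SYNC
  end SYNC, rejected
w2:
  start at SYNC
  read '0': SYNC → RECV
  read '2': RECV → SYNC
  read '0': SYNC → RECV
  read '2': RECV → SYNC
  read '0': SYNC → RECV
  read '0': RECV → READ
  read '0': READ → RECV
  end RECV, rejected
w3:
  start at SYNC
  read '0': SYNC → RECV
  read '2': RECV → SYNC
  read '0': SYNC → RECV
  read '1': RECV → RECV
  read '1': RECV → RECV
  read '0': RECV → READ
  read '0': READ → RECV
  read '0': RECV → READ
  read '0': READ → RECV
  read '2': RECV → SYNC
  end SYNC, rejected
w4:
  start at SYNC
  read '0': SYNC → RECV
  read '1': RECV → RECV
  read '0': RECV → READ
  read '0': READ → RECV
  read '2': RECV → SYNC
  read '1': SYNC → HALT
  read '1': HALT → HOLD
  read '1': HOLD → RECV
  read '1': RECV → RECV
  read '0': RECV → READ
  end READ, accepted
w5:
  start at SYNC
  read '0': SYNC → RECV
  read '0': RECV → READ
  read '1': READ → HOLD
  read '1': HOLD → RECV
  read '0': RECV → READ
  read '0': READ → RECV
  read '0': RECV → READ
  end READ, accepted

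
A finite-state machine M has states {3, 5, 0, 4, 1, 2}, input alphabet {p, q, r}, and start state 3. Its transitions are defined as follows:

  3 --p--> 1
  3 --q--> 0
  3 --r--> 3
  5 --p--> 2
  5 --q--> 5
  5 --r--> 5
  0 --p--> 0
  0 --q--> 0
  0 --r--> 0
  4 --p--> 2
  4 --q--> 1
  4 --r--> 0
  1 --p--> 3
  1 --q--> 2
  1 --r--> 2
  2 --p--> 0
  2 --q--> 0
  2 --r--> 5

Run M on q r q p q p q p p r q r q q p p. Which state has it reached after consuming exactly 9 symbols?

0

Trace: 3 -q-> 0 -r-> 0 -q-> 0 -p-> 0 -q-> 0 -p-> 0 -q-> 0 -p-> 0 -p-> 0
After 9 symbols: 0.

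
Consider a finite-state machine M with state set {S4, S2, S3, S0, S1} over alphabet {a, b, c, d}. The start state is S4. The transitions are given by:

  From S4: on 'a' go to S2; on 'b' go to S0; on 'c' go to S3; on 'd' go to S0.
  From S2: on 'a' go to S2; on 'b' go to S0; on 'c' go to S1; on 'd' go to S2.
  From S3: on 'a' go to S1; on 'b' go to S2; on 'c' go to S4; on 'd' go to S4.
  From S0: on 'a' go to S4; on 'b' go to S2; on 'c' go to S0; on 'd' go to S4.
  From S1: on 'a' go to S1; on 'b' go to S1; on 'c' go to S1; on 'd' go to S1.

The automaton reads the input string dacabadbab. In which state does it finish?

S1

Trace: S4 -d-> S0 -a-> S4 -c-> S3 -a-> S1 -b-> S1 -a-> S1 -d-> S1 -b-> S1 -a-> S1 -b-> S1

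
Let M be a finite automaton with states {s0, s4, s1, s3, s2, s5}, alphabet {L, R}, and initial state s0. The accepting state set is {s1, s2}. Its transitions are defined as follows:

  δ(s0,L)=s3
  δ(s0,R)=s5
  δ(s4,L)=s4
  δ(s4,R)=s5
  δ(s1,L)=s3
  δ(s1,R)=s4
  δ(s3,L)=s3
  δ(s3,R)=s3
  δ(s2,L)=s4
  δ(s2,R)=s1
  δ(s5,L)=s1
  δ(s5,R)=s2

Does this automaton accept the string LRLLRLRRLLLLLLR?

No

s0 → s3 → s3 → s3 → s3 → s3 → s3 → s3 → s3 → s3 → s3 → s3 → s3 → s3 → s3 → s3
End state s3 is not accepting.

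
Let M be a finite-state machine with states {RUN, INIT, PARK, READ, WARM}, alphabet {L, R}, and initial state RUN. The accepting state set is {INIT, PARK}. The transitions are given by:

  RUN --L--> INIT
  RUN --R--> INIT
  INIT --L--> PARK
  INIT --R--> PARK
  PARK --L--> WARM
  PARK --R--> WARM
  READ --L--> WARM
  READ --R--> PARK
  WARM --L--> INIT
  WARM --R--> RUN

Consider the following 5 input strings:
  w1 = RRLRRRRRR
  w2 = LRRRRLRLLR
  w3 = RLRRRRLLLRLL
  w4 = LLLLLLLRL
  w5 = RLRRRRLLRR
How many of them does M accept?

2

w1:
  start at RUN
  read 'R': RUN → INIT
  read 'R': INIT → PARK
  read 'L': PARK → WARM
  read 'R': WARM → RUN
  read 'R': RUN → INIT
  read 'R': INIT → PARK
  read 'R': PARK → WARM
  read 'R': WARM → RUN
  read 'R': RUN → INIT
  end INIT, accepted
w2:
  start at RUN
  read 'L': RUN → INIT
  read 'R': INIT → PARK
  read 'R': PARK → WARM
  read 'R': WARM → RUN
  read 'R': RUN → INIT
  read 'L': INIT → PARK
  read 'R': PARK → WARM
  read 'L': WARM → INIT
  read 'L': INIT → PARK
  read 'R': PARK → WARM
  end WARM, rejected
w3:
  start at RUN
  read 'R': RUN → INIT
  read 'L': INIT → PARK
  read 'R': PARK → WARM
  read 'R': WARM → RUN
  read 'R': RUN → INIT
  read 'R': INIT → PARK
  read 'L': PARK → WARM
  read 'L': WARM → INIT
  read 'L': INIT → PARK
  read 'R': PARK → WARM
  read 'L': WARM → INIT
  read 'L': INIT → PARK
  end PARK, accepted
w4:
  start at RUN
  read 'L': RUN → INIT
  read 'L': INIT → PARK
  read 'L': PARK → WARM
  read 'L': WARM → INIT
  read 'L': INIT → PARK
  read 'L': PARK → WARM
  read 'L': WARM → INIT
  read 'R': INIT → PARK
  read 'L': PARK → WARM
  end WARM, rejected
w5:
  start at RUN
  read 'R': RUN → INIT
  read 'L': INIT → PARK
  read 'R': PARK → WARM
  read 'R': WARM → RUN
  read 'R': RUN → INIT
  read 'R': INIT → PARK
  read 'L': PARK → WARM
  read 'L': WARM → INIT
  read 'R': INIT → PARK
  read 'R': PARK → WARM
  end WARM, rejected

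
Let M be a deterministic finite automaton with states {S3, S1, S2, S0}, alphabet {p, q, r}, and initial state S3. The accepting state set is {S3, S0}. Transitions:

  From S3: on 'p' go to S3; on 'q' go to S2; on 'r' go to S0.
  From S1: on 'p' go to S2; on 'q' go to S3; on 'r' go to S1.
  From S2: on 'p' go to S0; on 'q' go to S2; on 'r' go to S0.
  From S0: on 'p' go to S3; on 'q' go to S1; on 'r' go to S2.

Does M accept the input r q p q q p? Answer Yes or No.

Yes

start at S3
read 'r': S3 → S0
read 'q': S0 → S1
read 'p': S1 → S2
read 'q': S2 → S2
read 'q': S2 → S2
read 'p': S2 → S0
End state S0 is accepting.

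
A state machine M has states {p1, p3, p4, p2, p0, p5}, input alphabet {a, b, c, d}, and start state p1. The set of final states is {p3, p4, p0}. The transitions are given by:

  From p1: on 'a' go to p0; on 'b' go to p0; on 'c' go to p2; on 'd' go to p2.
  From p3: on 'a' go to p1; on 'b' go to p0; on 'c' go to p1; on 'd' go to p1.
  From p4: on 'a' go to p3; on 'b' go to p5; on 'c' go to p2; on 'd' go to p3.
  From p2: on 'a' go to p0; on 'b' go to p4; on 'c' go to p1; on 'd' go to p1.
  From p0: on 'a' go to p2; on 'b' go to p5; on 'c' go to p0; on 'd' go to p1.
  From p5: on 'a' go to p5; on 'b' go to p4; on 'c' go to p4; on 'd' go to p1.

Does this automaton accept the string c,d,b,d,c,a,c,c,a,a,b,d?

Trace: p1 -c-> p2 -d-> p1 -b-> p0 -d-> p1 -c-> p2 -a-> p0 -c-> p0 -c-> p0 -a-> p2 -a-> p0 -b-> p5 -d-> p1
End state p1 is not accepting.

No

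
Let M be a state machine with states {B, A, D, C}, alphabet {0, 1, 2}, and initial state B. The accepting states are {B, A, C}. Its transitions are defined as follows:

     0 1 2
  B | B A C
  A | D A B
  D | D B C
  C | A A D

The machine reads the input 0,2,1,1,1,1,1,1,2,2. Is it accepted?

B → B → C → A → A → A → A → A → A → B → C
End state C is accepting.

Yes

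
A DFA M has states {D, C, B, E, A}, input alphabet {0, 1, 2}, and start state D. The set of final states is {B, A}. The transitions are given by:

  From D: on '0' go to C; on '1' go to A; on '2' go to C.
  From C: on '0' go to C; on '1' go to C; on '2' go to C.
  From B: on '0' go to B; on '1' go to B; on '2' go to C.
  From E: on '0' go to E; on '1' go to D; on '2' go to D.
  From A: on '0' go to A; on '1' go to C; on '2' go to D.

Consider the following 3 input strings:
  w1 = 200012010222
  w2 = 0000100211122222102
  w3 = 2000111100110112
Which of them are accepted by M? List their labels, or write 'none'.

none

w1: Trace: D -2-> C -0-> C -0-> C -0-> C -1-> C -2-> C -0-> C -1-> C -0-> C -2-> C -2-> C -2-> C  → end C, rejected
w2: Trace: D -0-> C -0-> C -0-> C -0-> C -1-> C -0-> C -0-> C -2-> C -1-> C -1-> C -1-> C -2-> C -2-> C -2-> C -2-> C -2-> C -1-> C -0-> C -2-> C  → end C, rejected
w3: Trace: D -2-> C -0-> C -0-> C -0-> C -1-> C -1-> C -1-> C -1-> C -0-> C -0-> C -1-> C -1-> C -0-> C -1-> C -1-> C -2-> C  → end C, rejected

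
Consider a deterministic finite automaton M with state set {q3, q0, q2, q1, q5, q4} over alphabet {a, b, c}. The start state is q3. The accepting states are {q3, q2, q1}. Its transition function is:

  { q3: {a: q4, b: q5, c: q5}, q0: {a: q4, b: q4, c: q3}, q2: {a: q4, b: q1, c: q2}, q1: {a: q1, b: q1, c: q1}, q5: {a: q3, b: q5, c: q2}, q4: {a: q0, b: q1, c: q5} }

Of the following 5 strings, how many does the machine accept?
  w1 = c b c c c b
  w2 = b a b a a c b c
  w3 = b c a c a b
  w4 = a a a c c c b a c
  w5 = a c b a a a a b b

4

w1:
  start at q3
  read 'c': q3 → q5
  read 'b': q5 → q5
  read 'c': q5 → q2
  read 'c': q2 → q2
  read 'c': q2 → q2
  read 'b': q2 → q1
  end q1, accepted
w2:
  start at q3
  read 'b': q3 → q5
  read 'a': q5 → q3
  read 'b': q3 → q5
  read 'a': q5 → q3
  read 'a': q3 → q4
  read 'c': q4 → q5
  read 'b': q5 → q5
  read 'c': q5 → q2
  end q2, accepted
w3:
  start at q3
  read 'b': q3 → q5
  read 'c': q5 → q2
  read 'a': q2 → q4
  read 'c': q4 → q5
  read 'a': q5 → q3
  read 'b': q3 → q5
  end q5, rejected
w4:
  start at q3
  read 'a': q3 → q4
  read 'a': q4 → q0
  read 'a': q0 → q4
  read 'c': q4 → q5
  read 'c': q5 → q2
  read 'c': q2 → q2
  read 'b': q2 → q1
  read 'a': q1 → q1
  read 'c': q1 → q1
  end q1, accepted
w5:
  start at q3
  read 'a': q3 → q4
  read 'c': q4 → q5
  read 'b': q5 → q5
  read 'a': q5 → q3
  read 'a': q3 → q4
  read 'a': q4 → q0
  read 'a': q0 → q4
  read 'b': q4 → q1
  read 'b': q1 → q1
  end q1, accepted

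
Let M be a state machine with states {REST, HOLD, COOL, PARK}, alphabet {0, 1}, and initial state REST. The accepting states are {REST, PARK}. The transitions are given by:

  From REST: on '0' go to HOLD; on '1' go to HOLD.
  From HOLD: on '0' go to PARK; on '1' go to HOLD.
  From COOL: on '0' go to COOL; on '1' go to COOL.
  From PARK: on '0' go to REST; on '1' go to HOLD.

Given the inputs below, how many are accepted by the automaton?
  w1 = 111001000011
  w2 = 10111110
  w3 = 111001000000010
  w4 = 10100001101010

3

w1: Trace: REST -1-> HOLD -1-> HOLD -1-> HOLD -0-> PARK -0-> REST -1-> HOLD -0-> PARK -0-> REST -0-> HOLD -0-> PARK -1-> HOLD -1-> HOLD  → end HOLD, rejected
w2: Trace: REST -1-> HOLD -0-> PARK -1-> HOLD -1-> HOLD -1-> HOLD -1-> HOLD -1-> HOLD -0-> PARK  → end PARK, accepted
w3: Trace: REST -1-> HOLD -1-> HOLD -1-> HOLD -0-> PARK -0-> REST -1-> HOLD -0-> PARK -0-> REST -0-> HOLD -0-> PARK -0-> REST -0-> HOLD -0-> PARK -1-> HOLD -0-> PARK  → end PARK, accepted
w4: Trace: REST -1-> HOLD -0-> PARK -1-> HOLD -0-> PARK -0-> REST -0-> HOLD -0-> PARK -1-> HOLD -1-> HOLD -0-> PARK -1-> HOLD -0-> PARK -1-> HOLD -0-> PARK  → end PARK, accepted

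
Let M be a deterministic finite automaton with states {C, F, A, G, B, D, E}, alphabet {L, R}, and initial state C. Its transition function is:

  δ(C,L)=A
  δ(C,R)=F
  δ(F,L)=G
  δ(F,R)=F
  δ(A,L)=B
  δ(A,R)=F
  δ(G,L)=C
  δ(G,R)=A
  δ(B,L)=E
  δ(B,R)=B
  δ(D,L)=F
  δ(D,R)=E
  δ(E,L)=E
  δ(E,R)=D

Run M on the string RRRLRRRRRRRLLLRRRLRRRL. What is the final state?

G

C → F → F → F → G → A → F → F → F → F → F → F → G → C → A → F → F → F → G → A → F → F → G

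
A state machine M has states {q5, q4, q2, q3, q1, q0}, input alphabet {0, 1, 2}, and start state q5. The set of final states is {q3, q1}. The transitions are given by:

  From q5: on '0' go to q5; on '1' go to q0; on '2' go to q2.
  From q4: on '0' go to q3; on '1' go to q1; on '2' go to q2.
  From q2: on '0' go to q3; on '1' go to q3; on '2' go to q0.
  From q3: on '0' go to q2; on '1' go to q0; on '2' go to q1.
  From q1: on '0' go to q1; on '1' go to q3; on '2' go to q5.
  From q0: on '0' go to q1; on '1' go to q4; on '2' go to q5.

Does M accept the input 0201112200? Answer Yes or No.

q5 → q5 → q2 → q3 → q0 → q4 → q1 → q5 → q2 → q3 → q2
End state q2 is not accepting.

No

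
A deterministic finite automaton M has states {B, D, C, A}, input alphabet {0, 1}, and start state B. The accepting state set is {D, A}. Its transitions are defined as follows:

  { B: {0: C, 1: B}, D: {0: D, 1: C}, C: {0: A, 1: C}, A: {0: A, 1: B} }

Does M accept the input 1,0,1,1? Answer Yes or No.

No

Trace: B -1-> B -0-> C -1-> C -1-> C
End state C is not accepting.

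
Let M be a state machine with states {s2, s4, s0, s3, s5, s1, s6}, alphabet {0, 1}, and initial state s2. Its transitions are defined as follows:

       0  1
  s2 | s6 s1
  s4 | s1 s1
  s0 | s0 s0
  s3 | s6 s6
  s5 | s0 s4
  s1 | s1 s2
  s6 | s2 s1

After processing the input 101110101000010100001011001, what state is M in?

s2

start at s2
read '1': s2 → s1
read '0': s1 → s1
read '1': s1 → s2
read '1': s2 → s1
read '1': s1 → s2
read '0': s2 → s6
read '1': s6 → s1
read '0': s1 → s1
read '1': s1 → s2
read '0': s2 → s6
read '0': s6 → s2
read '0': s2 → s6
read '0': s6 → s2
read '1': s2 → s1
read '0': s1 → s1
read '1': s1 → s2
read '0': s2 → s6
read '0': s6 → s2
read '0': s2 → s6
read '0': s6 → s2
read '1': s2 → s1
read '0': s1 → s1
read '1': s1 → s2
read '1': s2 → s1
read '0': s1 → s1
read '0': s1 → s1
read '1': s1 → s2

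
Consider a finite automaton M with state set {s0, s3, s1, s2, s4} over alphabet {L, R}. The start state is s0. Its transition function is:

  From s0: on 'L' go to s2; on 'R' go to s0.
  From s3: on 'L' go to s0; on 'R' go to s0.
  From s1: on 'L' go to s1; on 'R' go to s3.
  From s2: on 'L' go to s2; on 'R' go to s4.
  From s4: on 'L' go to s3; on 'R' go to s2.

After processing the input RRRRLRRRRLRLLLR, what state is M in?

start at s0
read 'R': s0 → s0
read 'R': s0 → s0
read 'R': s0 → s0
read 'R': s0 → s0
read 'L': s0 → s2
read 'R': s2 → s4
read 'R': s4 → s2
read 'R': s2 → s4
read 'R': s4 → s2
read 'L': s2 → s2
read 'R': s2 → s4
read 'L': s4 → s3
read 'L': s3 → s0
read 'L': s0 → s2
read 'R': s2 → s4

s4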